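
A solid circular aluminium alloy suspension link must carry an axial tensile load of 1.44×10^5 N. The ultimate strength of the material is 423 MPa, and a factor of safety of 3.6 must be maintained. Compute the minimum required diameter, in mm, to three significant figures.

Allowable stress σ_allow = 423/3.6 = 117.5 MPa.
Required area A = F/σ_allow = 144000/117.5 = 1226 mm².
A = πd²/4 → d = √(4A/π) = 39.50 mm.

d = 39.5 mm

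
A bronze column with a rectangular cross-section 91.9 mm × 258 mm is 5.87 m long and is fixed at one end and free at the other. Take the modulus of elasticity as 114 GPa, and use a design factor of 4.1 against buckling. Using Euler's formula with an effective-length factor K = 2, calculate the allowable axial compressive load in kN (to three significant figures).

Buckling occurs about the weak axis: I_min = h·b³/12 = 258×91.9³/12 = 1.669×10^7 mm⁴ (b = 91.9 mm is the smaller dimension).
Effective length L_e = KL = 2×5.87 m = 11740 mm.
Euler critical load P_cr = π²EI/L_e² = π²×114000×1.669×10^7/11740² = 136200 N.
P_allow = P_cr/n = 136200/4.1 = 33230 N.

P_allow = 33.2 kN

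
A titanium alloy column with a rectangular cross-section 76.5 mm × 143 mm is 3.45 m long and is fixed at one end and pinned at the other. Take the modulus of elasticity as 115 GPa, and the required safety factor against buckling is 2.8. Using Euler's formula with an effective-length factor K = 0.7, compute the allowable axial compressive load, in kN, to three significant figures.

Buckling occurs about the weak axis: I_min = h·b³/12 = 143×76.5³/12 = 5.335×10^6 mm⁴ (b = 76.5 mm is the smaller dimension).
Effective length L_e = KL = 0.7×3.45 m = 2415 mm.
Euler critical load P_cr = π²EI/L_e² = π²×115000×5.335×10^6/2415² = 1.038×10^6 N.
P_allow = P_cr/n = 1.038×10^6/2.8 = 370800 N.

P_allow = 371 kN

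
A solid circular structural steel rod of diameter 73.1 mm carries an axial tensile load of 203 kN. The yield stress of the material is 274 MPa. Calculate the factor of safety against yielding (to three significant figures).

n = 5.66

A = πd²/4 = 4197 mm².
σ = F/A = 203000/4197 = 48.37 MPa.
n = 274/48.37 = 5.665.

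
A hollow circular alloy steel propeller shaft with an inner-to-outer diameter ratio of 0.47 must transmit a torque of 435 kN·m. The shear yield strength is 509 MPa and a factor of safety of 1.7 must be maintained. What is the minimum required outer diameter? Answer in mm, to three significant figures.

d_o = 198 mm

τ_allow = 509/1.7 = 299.4 MPa.
For a hollow shaft τ = 16T/[πd_o³(1−k⁴)] with k = 0.47, so 1−k⁴ = 0.9512.
d_o³ = 16T/[π τ_allow (1−k⁴)] = 16×4.3500×10^8/(π×299.4×0.9512) = 7.779×10^6 mm³.
d_o = 198.1 mm.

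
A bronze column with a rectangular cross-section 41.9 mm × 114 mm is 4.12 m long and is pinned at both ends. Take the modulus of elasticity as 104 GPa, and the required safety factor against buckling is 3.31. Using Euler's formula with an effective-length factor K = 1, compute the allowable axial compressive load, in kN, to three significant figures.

P_allow = 12.8 kN

Buckling occurs about the weak axis: I_min = h·b³/12 = 114×41.9³/12 = 698800 mm⁴ (b = 41.9 mm is the smaller dimension).
Effective length L_e = KL = 1×4.12 m = 4120 mm.
Euler critical load P_cr = π²EI/L_e² = π²×104000×698800/4120² = 42260 N.
P_allow = P_cr/n = 42260/3.31 = 12770 N.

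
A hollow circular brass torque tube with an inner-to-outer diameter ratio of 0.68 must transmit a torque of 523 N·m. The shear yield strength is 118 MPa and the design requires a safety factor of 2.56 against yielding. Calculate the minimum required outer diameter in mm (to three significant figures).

d_o = 41.9 mm

τ_allow = 118/2.56 = 46.09 MPa.
For a hollow shaft τ = 16T/[πd_o³(1−k⁴)] with k = 0.68, so 1−k⁴ = 0.7862.
d_o³ = 16T/[π τ_allow (1−k⁴)] = 16×523000/(π×46.09×0.7862) = 73500 mm³.
d_o = 41.89 mm.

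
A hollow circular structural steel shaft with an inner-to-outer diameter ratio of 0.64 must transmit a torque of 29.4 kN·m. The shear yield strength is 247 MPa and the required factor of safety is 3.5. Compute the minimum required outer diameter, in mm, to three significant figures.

d_o = 137 mm

τ_allow = 247/3.5 = 70.57 MPa.
For a hollow shaft τ = 16T/[πd_o³(1−k⁴)] with k = 0.64, so 1−k⁴ = 0.8322.
d_o³ = 16T/[π τ_allow (1−k⁴)] = 16×2.9400×10^7/(π×70.57×0.8322) = 2.549×10^6 mm³.
d_o = 136.6 mm.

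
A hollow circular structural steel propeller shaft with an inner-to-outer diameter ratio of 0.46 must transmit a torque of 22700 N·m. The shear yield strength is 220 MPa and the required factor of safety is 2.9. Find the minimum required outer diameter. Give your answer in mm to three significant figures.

d_o = 117 mm

τ_allow = 220/2.9 = 75.86 MPa.
For a hollow shaft τ = 16T/[πd_o³(1−k⁴)] with k = 0.46, so 1−k⁴ = 0.9552.
d_o³ = 16T/[π τ_allow (1−k⁴)] = 16×2.2700×10^7/(π×75.86×0.9552) = 1.595×10^6 mm³.
d_o = 116.8 mm.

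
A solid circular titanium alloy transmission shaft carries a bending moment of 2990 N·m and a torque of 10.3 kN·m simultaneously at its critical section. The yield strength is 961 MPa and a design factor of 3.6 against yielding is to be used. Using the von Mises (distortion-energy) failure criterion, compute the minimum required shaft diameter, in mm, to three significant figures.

σ_allow = σ_y/n = 961/3.6 = 266.9 MPa.
For a solid shaft σ_b = 32M/(πd³) and τ = 16T/(πd³), so the von Mises stress is σ' = (16/πd³)·√(4M²+3T²).
√(4M²+3T²) = √(4×(2.990×10^6)² + 3×(1.030×10^7)²) = 1.882×10^7 N·mm.
d³ = 16×1.882×10^7/(π×266.9) = 359000 mm³.
d = 71.07 mm.

d = 71.1 mm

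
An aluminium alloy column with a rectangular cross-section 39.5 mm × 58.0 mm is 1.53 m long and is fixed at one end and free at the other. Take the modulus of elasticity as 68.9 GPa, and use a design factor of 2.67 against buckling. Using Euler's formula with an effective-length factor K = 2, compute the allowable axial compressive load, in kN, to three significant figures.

P_allow = 8.10 kN

Buckling occurs about the weak axis: I_min = h·b³/12 = 58.0×39.5³/12 = 297900 mm⁴ (b = 39.5 mm is the smaller dimension).
Effective length L_e = KL = 2×1.53 m = 3060 mm.
Euler critical load P_cr = π²EI/L_e² = π²×68900×297900/3060² = 21630 N.
P_allow = P_cr/n = 21630/2.67 = 8102 N.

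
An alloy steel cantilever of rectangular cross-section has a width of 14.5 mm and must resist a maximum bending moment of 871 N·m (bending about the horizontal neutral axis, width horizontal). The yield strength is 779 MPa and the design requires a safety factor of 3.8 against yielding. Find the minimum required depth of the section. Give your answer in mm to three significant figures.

σ_allow = 779/3.8 = 205.0 MPa.
For a rectangular section σ = 6M/(bh²), so h² = 6M/(b σ_allow) = 6×871000/(14.5×205.0) = 1758 mm².
h = 41.93 mm.

h = 41.9 mm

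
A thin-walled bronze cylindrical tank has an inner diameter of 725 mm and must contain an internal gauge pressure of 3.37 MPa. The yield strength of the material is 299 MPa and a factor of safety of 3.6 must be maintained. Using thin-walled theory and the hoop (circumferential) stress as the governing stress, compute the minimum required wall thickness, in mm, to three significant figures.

σ_allow = 299/3.6 = 83.06 MPa.
Hoop stress σ_h = pD/(2t), so t = pD/(2σ_allow) = 3.37×725/(2×83.06) = 14.71 mm.

t = 14.7 mm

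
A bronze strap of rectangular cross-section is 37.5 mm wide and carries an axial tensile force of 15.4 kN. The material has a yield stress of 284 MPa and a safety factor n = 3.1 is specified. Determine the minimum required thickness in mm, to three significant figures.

t = 4.48 mm

σ_allow = 284/3.1 = 91.61 MPa.
Required area A = F/σ_allow = 15400/91.61 = 168.1 mm².
t = A/w = 168.1/37.5 = 4.483 mm.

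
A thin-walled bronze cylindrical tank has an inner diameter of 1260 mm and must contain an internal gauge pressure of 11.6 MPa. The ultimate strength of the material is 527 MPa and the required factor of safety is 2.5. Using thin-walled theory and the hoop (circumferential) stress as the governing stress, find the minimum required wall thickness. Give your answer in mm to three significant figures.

t = 34.7 mm

σ_allow = 527/2.5 = 210.8 MPa.
Hoop stress σ_h = pD/(2t), so t = pD/(2σ_allow) = 11.6×1260/(2×210.8) = 34.67 mm.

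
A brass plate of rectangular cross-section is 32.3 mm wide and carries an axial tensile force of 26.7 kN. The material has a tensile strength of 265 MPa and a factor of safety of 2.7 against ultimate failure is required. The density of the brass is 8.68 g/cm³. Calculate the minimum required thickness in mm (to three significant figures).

σ_allow = 265/2.7 = 98.15 MPa.
Required area A = F/σ_allow = 26700/98.15 = 272.0 mm².
t = A/w = 272.0/32.3 = 8.422 mm.

t = 8.42 mm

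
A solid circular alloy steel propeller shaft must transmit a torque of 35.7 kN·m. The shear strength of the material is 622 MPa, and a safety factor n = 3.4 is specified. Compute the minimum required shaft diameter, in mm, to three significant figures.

d = 99.8 mm

Allowable shear stress τ_allow = 622/3.4 = 182.9 MPa.
For a solid shaft τ = 16T/(πd³), so d³ = 16T/(π τ_allow) = 16×3.5700×10^7/(π×182.9) = 993900 mm³.
d = (993900)^(1/3) = 99.80 mm.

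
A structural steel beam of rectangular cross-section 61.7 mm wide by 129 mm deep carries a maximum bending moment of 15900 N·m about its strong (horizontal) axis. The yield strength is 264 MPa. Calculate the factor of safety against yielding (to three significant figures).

n = 2.84

Section modulus S = bh²/6 = 61.7×129²/6 = 171100 mm³.
σ = M/S = 1.5900×10^7/171100 = 92.91 MPa.
n = 264/92.91 = 2.841.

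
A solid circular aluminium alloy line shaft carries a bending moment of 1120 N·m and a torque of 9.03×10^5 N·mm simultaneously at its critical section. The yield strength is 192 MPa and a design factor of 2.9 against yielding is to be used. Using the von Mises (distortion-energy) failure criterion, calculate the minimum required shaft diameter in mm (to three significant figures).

d = 59.5 mm

σ_allow = σ_y/n = 192/2.9 = 66.21 MPa.
For a solid shaft σ_b = 32M/(πd³) and τ = 16T/(πd³), so the von Mises stress is σ' = (16/πd³)·√(4M²+3T²).
√(4M²+3T²) = √(4×(1.120×10^6)² + 3×(903000)²) = 2.732×10^6 N·mm.
d³ = 16×2.732×10^6/(π×66.21) = 210200 mm³.
d = 59.45 mm.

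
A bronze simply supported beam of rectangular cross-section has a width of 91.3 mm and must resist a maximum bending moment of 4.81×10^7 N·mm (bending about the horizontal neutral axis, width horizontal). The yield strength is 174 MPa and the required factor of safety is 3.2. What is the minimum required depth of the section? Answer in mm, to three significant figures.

h = 241 mm

σ_allow = 174/3.2 = 54.38 MPa.
For a rectangular section σ = 6M/(bh²), so h² = 6M/(b σ_allow) = 6×4.8100×10^7/(91.3×54.38) = 58130 mm².
h = 241.1 mm.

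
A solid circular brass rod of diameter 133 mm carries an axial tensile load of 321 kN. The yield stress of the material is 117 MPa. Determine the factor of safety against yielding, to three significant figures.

n = 5.06

A = πd²/4 = 13890 mm².
σ = F/A = 321000/13890 = 23.11 MPa.
n = 117/23.11 = 5.064.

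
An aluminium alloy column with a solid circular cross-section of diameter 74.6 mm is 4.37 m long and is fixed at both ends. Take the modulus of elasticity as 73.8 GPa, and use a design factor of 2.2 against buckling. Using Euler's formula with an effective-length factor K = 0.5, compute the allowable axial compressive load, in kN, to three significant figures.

P_allow = 105 kN

I = πd⁴/64 = π×74.6⁴/64 = 1.520×10^6 mm⁴.
Effective length L_e = KL = 0.5×4.37 m = 2185 mm.
Euler critical load P_cr = π²EI/L_e² = π²×73800×1.520×10^6/2185² = 231900 N.
P_allow = P_cr/n = 231900/2.2 = 105400 N.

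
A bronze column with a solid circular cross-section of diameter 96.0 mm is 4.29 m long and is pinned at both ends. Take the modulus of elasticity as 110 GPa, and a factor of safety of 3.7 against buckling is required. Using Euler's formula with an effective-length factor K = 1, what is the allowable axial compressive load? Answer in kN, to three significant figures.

P_allow = 66.5 kN

I = πd⁴/64 = π×96.0⁴/64 = 4.169×10^6 mm⁴.
Effective length L_e = KL = 1×4.29 m = 4290 mm.
Euler critical load P_cr = π²EI/L_e² = π²×110000×4.169×10^6/4290² = 245900 N.
P_allow = P_cr/n = 245900/3.7 = 66470 N.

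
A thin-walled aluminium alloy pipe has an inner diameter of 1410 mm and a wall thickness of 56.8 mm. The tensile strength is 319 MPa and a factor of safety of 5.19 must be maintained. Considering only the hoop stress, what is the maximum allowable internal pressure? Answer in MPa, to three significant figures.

σ_allow = 319/5.19 = 61.46 MPa.
σ_h = pD/(2t) → p_allow = 2σ_allow t/D = 2×61.46×56.8/1410 = 4.952 MPa.

p_allow = 4.95 MPa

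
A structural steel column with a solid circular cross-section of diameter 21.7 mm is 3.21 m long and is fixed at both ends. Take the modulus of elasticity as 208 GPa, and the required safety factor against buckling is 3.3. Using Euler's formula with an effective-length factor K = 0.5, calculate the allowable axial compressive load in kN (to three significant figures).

P_allow = 2.63 kN

I = πd⁴/64 = π×21.7⁴/64 = 10880 mm⁴.
Effective length L_e = KL = 0.5×3.21 m = 1605 mm.
Euler critical load P_cr = π²EI/L_e² = π²×208000×10880/1605² = 8674 N.
P_allow = P_cr/n = 8674/3.3 = 2628 N.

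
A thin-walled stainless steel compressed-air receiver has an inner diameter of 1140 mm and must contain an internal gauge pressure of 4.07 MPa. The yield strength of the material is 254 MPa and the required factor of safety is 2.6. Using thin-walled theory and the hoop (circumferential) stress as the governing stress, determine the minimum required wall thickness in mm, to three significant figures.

t = 23.7 mm

σ_allow = 254/2.6 = 97.69 MPa.
Hoop stress σ_h = pD/(2t), so t = pD/(2σ_allow) = 4.07×1140/(2×97.69) = 23.75 mm.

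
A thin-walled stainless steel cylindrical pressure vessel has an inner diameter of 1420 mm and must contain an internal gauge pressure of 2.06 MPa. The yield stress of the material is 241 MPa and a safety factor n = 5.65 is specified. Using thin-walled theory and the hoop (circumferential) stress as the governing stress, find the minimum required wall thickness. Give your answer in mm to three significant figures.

σ_allow = 241/5.65 = 42.65 MPa.
Hoop stress σ_h = pD/(2t), so t = pD/(2σ_allow) = 2.06×1420/(2×42.65) = 34.29 mm.

t = 34.3 mm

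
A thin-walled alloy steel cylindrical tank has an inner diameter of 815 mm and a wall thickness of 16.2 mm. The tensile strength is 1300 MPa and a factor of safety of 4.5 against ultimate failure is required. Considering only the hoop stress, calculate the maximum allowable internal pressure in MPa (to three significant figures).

σ_allow = 1300/4.5 = 288.9 MPa.
σ_h = pD/(2t) → p_allow = 2σ_allow t/D = 2×288.9×16.2/815 = 11.48 MPa.

p_allow = 11.5 MPa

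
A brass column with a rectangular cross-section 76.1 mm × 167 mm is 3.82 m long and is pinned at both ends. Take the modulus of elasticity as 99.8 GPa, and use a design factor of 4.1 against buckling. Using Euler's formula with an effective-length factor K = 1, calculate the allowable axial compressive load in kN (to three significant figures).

P_allow = 101 kN

Buckling occurs about the weak axis: I_min = h·b³/12 = 167×76.1³/12 = 6.133×10^6 mm⁴ (b = 76.1 mm is the smaller dimension).
Effective length L_e = KL = 1×3.82 m = 3820 mm.
Euler critical load P_cr = π²EI/L_e² = π²×99800×6.133×10^6/3820² = 414000 N.
P_allow = P_cr/n = 414000/4.1 = 101000 N.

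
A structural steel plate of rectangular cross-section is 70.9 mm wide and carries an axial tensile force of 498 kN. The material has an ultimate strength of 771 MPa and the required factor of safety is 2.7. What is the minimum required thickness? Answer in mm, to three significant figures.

σ_allow = 771/2.7 = 285.6 MPa.
Required area A = F/σ_allow = 498000/285.6 = 1744 mm².
t = A/w = 1744/70.9 = 24.60 mm.

t = 24.6 mm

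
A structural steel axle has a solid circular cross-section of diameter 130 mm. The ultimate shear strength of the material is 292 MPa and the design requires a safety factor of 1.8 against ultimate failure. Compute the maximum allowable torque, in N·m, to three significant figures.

T_allow = 70000 N·m

τ_allow = 292/1.8 = 162.2 MPa.
For a solid shaft T_allow = τ_allow·πd³/16; πd³/16 = π×130³/16 = 431400 mm³.
T_allow = 162.2×431400 = 6.998×10^7 N·mm = 69980 N·m.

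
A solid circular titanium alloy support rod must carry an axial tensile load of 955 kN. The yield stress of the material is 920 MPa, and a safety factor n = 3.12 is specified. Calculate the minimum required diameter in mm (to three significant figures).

Allowable stress σ_allow = 920/3.12 = 294.9 MPa.
Required area A = F/σ_allow = 955000/294.9 = 3239 mm².
A = πd²/4 → d = √(4A/π) = 64.22 mm.

d = 64.2 mm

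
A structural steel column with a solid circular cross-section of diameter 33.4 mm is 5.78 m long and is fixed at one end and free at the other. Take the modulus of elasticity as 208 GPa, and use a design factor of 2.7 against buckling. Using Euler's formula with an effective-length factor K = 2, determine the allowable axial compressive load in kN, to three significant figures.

I = πd⁴/64 = π×33.4⁴/64 = 61090 mm⁴.
Effective length L_e = KL = 2×5.78 m = 11560 mm.
Euler critical load P_cr = π²EI/L_e² = π²×208000×61090/11560² = 938.4 N.
P_allow = P_cr/n = 938.4/2.7 = 347.6 N.

P_allow = 0.348 kN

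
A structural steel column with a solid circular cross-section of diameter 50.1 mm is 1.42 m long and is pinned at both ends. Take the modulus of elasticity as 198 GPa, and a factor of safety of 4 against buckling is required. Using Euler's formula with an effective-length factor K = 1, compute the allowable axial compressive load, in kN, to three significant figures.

P_allow = 74.9 kN

I = πd⁴/64 = π×50.1⁴/64 = 309300 mm⁴.
Effective length L_e = KL = 1×1.42 m = 1420 mm.
Euler critical load P_cr = π²EI/L_e² = π²×198000×309300/1420² = 299700 N.
P_allow = P_cr/n = 299700/4 = 74930 N.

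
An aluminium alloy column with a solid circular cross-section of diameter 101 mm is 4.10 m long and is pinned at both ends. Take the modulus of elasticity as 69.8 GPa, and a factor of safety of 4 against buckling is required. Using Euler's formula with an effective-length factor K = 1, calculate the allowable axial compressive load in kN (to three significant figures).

P_allow = 52.3 kN

I = πd⁴/64 = π×101⁴/64 = 5.108×10^6 mm⁴.
Effective length L_e = KL = 1×4.10 m = 4100 mm.
Euler critical load P_cr = π²EI/L_e² = π²×69800×5.108×10^6/4100² = 209300 N.
P_allow = P_cr/n = 209300/4 = 52330 N.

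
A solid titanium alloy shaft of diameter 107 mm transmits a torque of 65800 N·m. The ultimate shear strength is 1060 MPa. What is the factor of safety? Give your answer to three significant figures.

n = 3.87

τ = 16T/(πd³) = 16×6.5800×10^7/(π×107³) = 273.6 MPa.
n = τ_limit/τ = 1060/273.6 = 3.875.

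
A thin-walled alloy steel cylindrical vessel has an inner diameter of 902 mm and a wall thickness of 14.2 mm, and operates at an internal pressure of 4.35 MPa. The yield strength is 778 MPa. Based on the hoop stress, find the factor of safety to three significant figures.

σ_h = pD/(2t) = 4.35×902/(2×14.2) = 138.2 MPa.
n = 778/138.2 = 5.631.

n = 5.63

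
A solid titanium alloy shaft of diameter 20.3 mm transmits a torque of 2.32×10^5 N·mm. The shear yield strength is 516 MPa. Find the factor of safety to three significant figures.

τ = 16T/(πd³) = 16×232000/(π×20.3³) = 141.2 MPa.
n = τ_limit/τ = 516/141.2 = 3.653.

n = 3.65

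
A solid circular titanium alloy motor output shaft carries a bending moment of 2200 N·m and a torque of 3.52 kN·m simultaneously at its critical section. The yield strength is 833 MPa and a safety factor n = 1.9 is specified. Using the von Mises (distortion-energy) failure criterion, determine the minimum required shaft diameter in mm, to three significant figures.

d = 44.4 mm

σ_allow = σ_y/n = 833/1.9 = 438.4 MPa.
For a solid shaft σ_b = 32M/(πd³) and τ = 16T/(πd³), so the von Mises stress is σ' = (16/πd³)·√(4M²+3T²).
√(4M²+3T²) = √(4×(2.200×10^6)² + 3×(3.520×10^6)²) = 7.519×10^6 N·mm.
d³ = 16×7.519×10^6/(π×438.4) = 87340 mm³.
d = 44.37 mm.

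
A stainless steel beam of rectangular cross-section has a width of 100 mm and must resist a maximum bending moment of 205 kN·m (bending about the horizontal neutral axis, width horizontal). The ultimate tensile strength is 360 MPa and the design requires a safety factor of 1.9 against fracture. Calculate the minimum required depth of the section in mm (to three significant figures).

σ_allow = 360/1.9 = 189.5 MPa.
For a rectangular section σ = 6M/(bh²), so h² = 6M/(b σ_allow) = 6×2.0500×10^8/(100×189.5) = 64920 mm².
h = 254.8 mm.

h = 255 mm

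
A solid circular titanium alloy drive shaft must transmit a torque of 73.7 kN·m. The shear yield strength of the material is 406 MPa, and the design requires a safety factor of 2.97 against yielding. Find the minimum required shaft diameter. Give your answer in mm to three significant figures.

Allowable shear stress τ_allow = 406/2.97 = 136.7 MPa.
For a solid shaft τ = 16T/(πd³), so d³ = 16T/(π τ_allow) = 16×7.3700×10^7/(π×136.7) = 2.746×10^6 mm³.
d = (2.746×10^6)^(1/3) = 140.0 mm.

d = 140 mm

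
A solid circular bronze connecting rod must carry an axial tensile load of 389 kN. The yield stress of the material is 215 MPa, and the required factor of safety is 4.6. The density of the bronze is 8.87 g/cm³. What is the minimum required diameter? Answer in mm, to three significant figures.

d = 103 mm

Allowable stress σ_allow = 215/4.6 = 46.74 MPa.
Required area A = F/σ_allow = 389000/46.74 = 8323 mm².
A = πd²/4 → d = √(4A/π) = 102.9 mm.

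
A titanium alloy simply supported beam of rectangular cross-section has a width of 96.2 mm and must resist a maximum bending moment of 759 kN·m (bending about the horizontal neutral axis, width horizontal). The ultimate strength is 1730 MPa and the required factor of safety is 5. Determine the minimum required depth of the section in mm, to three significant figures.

σ_allow = 1730/5 = 346.0 MPa.
For a rectangular section σ = 6M/(bh²), so h² = 6M/(b σ_allow) = 6×7.5900×10^8/(96.2×346.0) = 136800 mm².
h = 369.9 mm.

h = 370 mm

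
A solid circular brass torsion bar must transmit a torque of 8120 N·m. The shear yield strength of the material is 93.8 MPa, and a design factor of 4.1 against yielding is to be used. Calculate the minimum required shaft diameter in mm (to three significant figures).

d = 122 mm

Allowable shear stress τ_allow = 93.8/4.1 = 22.88 MPa.
For a solid shaft τ = 16T/(πd³), so d³ = 16T/(π τ_allow) = 16×8120000/(π×22.88) = 1.808×10^6 mm³.
d = (1.808×10^6)^(1/3) = 121.8 mm.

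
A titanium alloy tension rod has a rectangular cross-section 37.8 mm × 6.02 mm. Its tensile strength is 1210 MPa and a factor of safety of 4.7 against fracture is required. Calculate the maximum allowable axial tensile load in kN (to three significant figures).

F_allow = 58.6 kN

σ_allow = 1210/4.7 = 257.4 MPa.
A = 37.8×6.02 = 227.6 mm².
F_allow = σ_allow × A = 257.4×227.6 = 58580 N.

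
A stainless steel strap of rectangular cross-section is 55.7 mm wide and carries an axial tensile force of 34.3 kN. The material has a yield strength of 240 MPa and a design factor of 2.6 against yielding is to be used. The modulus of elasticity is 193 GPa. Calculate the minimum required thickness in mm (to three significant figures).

t = 6.67 mm

σ_allow = 240/2.6 = 92.31 MPa.
Required area A = F/σ_allow = 34300/92.31 = 371.6 mm².
t = A/w = 371.6/55.7 = 6.671 mm.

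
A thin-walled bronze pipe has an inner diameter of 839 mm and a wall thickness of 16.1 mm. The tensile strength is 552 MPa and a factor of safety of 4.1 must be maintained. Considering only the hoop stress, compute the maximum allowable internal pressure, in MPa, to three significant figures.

σ_allow = 552/4.1 = 134.6 MPa.
σ_h = pD/(2t) → p_allow = 2σ_allow t/D = 2×134.6×16.1/839 = 5.167 MPa.

p_allow = 5.17 MPa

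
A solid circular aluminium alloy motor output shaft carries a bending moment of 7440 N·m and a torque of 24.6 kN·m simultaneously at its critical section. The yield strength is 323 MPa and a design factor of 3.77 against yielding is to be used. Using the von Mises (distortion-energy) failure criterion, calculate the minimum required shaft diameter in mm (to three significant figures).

d = 139 mm

σ_allow = σ_y/n = 323/3.77 = 85.68 MPa.
For a solid shaft σ_b = 32M/(πd³) and τ = 16T/(πd³), so the von Mises stress is σ' = (16/πd³)·√(4M²+3T²).
√(4M²+3T²) = √(4×(7.440×10^6)² + 3×(2.460×10^7)²) = 4.513×10^7 N·mm.
d³ = 16×4.513×10^7/(π×85.68) = 2.683×10^6 mm³.
d = 139.0 mm.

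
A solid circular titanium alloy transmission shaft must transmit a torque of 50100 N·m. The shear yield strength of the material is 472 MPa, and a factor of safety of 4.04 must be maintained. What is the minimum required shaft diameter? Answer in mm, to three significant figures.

d = 130 mm

Allowable shear stress τ_allow = 472/4.04 = 116.8 MPa.
For a solid shaft τ = 16T/(πd³), so d³ = 16T/(π τ_allow) = 16×5.0100×10^7/(π×116.8) = 2.184×10^6 mm³.
d = (2.184×10^6)^(1/3) = 129.7 mm.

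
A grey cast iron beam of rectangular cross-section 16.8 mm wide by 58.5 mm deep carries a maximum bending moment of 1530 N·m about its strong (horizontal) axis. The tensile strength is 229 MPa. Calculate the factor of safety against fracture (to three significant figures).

n = 1.43

Section modulus S = bh²/6 = 16.8×58.5²/6 = 9582 mm³.
σ = M/S = 1530000/9582 = 159.7 MPa.
n = 229/159.7 = 1.434.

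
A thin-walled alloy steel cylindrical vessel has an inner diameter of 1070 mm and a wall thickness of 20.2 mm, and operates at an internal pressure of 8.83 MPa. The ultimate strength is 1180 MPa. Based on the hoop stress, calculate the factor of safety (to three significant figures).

σ_h = pD/(2t) = 8.83×1070/(2×20.2) = 233.9 MPa.
n = 1180/233.9 = 5.046.

n = 5.05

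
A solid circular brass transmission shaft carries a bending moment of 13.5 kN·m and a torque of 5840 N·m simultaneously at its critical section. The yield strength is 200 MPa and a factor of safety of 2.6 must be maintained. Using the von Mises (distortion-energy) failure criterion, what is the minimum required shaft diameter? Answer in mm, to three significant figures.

d = 124 mm

σ_allow = σ_y/n = 200/2.6 = 76.92 MPa.
For a solid shaft σ_b = 32M/(πd³) and τ = 16T/(πd³), so the von Mises stress is σ' = (16/πd³)·√(4M²+3T²).
√(4M²+3T²) = √(4×(1.350×10^7)² + 3×(5.840×10^6)²) = 2.883×10^7 N·mm.
d³ = 16×2.883×10^7/(π×76.92) = 1.909×10^6 mm³.
d = 124.1 mm.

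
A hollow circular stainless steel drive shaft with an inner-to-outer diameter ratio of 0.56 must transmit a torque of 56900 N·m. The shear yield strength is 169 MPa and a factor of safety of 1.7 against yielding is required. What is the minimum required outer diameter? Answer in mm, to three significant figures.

τ_allow = 169/1.7 = 99.41 MPa.
For a hollow shaft τ = 16T/[πd_o³(1−k⁴)] with k = 0.56, so 1−k⁴ = 0.9017.
d_o³ = 16T/[π τ_allow (1−k⁴)] = 16×5.6900×10^7/(π×99.41×0.9017) = 3.233×10^6 mm³.
d_o = 147.9 mm.

d_o = 148 mm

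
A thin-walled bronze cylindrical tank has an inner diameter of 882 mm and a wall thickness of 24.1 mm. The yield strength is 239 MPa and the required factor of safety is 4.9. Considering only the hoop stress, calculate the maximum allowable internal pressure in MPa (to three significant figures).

σ_allow = 239/4.9 = 48.78 MPa.
σ_h = pD/(2t) → p_allow = 2σ_allow t/D = 2×48.78×24.1/882 = 2.666 MPa.

p_allow = 2.67 MPa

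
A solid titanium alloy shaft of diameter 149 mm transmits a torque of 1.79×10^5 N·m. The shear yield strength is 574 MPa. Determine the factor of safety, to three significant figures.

n = 2.08

τ = 16T/(πd³) = 16×1.7900×10^8/(π×149³) = 275.6 MPa.
n = τ_limit/τ = 574/275.6 = 2.083.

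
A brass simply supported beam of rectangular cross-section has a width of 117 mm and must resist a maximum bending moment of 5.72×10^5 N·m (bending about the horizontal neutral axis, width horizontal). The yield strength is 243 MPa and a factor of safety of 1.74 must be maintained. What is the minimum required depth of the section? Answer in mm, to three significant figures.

σ_allow = 243/1.74 = 139.7 MPa.
For a rectangular section σ = 6M/(bh²), so h² = 6M/(b σ_allow) = 6×5.7200×10^8/(117×139.7) = 210000 mm².
h = 458.3 mm.

h = 458 mm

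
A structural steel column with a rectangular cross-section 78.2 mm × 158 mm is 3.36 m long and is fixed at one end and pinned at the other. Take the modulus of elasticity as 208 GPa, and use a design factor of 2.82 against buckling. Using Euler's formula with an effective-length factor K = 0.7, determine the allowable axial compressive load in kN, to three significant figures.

Buckling occurs about the weak axis: I_min = h·b³/12 = 158×78.2³/12 = 6.296×10^6 mm⁴ (b = 78.2 mm is the smaller dimension).
Effective length L_e = KL = 0.7×3.36 m = 2352 mm.
Euler critical load P_cr = π²EI/L_e² = π²×208000×6.296×10^6/2352² = 2.337×10^6 N.
P_allow = P_cr/n = 2.337×10^6/2.82 = 828600 N.

P_allow = 829 kN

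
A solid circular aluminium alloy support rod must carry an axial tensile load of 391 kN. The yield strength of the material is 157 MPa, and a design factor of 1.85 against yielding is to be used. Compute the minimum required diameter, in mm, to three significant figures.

d = 76.6 mm

Allowable stress σ_allow = 157/1.85 = 84.86 MPa.
Required area A = F/σ_allow = 391000/84.86 = 4607 mm².
A = πd²/4 → d = √(4A/π) = 76.59 mm.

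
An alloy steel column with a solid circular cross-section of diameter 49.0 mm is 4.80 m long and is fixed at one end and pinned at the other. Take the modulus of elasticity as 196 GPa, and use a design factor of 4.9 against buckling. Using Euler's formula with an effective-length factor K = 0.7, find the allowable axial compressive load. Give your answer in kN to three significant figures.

I = πd⁴/64 = π×49.0⁴/64 = 283000 mm⁴.
Effective length L_e = KL = 0.7×4.80 m = 3360 mm.
Euler critical load P_cr = π²EI/L_e² = π²×196000×283000/3360² = 48490 N.
P_allow = P_cr/n = 48490/4.9 = 9895 N.

P_allow = 9.90 kN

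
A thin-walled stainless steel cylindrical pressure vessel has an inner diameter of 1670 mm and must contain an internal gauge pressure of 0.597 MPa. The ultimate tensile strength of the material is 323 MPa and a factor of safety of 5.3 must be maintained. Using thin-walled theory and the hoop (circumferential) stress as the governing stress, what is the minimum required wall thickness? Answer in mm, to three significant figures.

t = 8.18 mm

σ_allow = 323/5.3 = 60.94 MPa.
Hoop stress σ_h = pD/(2t), so t = pD/(2σ_allow) = 0.597×1670/(2×60.94) = 8.180 mm.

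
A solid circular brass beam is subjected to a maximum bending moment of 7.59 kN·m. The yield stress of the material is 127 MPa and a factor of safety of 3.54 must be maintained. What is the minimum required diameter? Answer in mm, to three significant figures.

σ_allow = 127/3.54 = 35.88 MPa.
For a solid circular section σ = 32M/(πd³), so d³ = 32M/(π σ_allow) = 32×7590000/(π×35.88) = 2.155×10^6 mm³.
d = 129.2 mm.

d = 129 mm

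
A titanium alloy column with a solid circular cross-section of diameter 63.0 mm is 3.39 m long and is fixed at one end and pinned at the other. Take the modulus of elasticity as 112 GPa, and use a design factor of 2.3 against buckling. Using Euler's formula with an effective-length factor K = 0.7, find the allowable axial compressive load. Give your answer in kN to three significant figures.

P_allow = 66.0 kN

I = πd⁴/64 = π×63.0⁴/64 = 773300 mm⁴.
Effective length L_e = KL = 0.7×3.39 m = 2373 mm.
Euler critical load P_cr = π²EI/L_e² = π²×112000×773300/2373² = 151800 N.
P_allow = P_cr/n = 151800/2.3 = 66000 N.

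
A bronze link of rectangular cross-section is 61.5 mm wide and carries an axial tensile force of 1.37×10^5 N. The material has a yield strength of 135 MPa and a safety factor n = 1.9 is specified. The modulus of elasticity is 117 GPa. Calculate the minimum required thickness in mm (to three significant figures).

t = 31.4 mm

σ_allow = 135/1.9 = 71.05 MPa.
Required area A = F/σ_allow = 137000/71.05 = 1928 mm².
t = A/w = 1928/61.5 = 31.35 mm.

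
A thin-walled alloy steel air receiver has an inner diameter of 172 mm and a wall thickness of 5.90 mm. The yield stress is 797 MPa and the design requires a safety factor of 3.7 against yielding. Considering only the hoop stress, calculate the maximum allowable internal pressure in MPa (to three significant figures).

p_allow = 14.8 MPa

σ_allow = 797/3.7 = 215.4 MPa.
σ_h = pD/(2t) → p_allow = 2σ_allow t/D = 2×215.4×5.90/172 = 14.78 MPa.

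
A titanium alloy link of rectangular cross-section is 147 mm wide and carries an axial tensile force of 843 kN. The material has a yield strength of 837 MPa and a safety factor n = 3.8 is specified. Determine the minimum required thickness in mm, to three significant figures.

σ_allow = 837/3.8 = 220.3 MPa.
Required area A = F/σ_allow = 843000/220.3 = 3827 mm².
t = A/w = 3827/147 = 26.04 mm.

t = 26.0 mm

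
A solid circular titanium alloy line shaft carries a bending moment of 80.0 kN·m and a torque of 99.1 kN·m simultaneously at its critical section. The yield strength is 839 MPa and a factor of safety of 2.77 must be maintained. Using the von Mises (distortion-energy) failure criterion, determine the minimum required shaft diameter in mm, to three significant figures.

d = 158 mm

σ_allow = σ_y/n = 839/2.77 = 302.9 MPa.
For a solid shaft σ_b = 32M/(πd³) and τ = 16T/(πd³), so the von Mises stress is σ' = (16/πd³)·√(4M²+3T²).
√(4M²+3T²) = √(4×(8.000×10^7)² + 3×(9.910×10^7)²) = 2.347×10^8 N·mm.
d³ = 16×2.347×10^8/(π×302.9) = 3.946×10^6 mm³.
d = 158.0 mm.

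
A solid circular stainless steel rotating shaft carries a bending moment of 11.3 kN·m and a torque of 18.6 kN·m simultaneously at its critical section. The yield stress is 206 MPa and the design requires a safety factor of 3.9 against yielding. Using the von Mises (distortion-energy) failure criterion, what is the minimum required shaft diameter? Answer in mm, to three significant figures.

d = 156 mm

σ_allow = σ_y/n = 206/3.9 = 52.82 MPa.
For a solid shaft σ_b = 32M/(πd³) and τ = 16T/(πd³), so the von Mises stress is σ' = (16/πd³)·√(4M²+3T²).
√(4M²+3T²) = √(4×(1.130×10^7)² + 3×(1.860×10^7)²) = 3.935×10^7 N·mm.
d³ = 16×3.935×10^7/(π×52.82) = 3.794×10^6 mm³.
d = 156.0 mm.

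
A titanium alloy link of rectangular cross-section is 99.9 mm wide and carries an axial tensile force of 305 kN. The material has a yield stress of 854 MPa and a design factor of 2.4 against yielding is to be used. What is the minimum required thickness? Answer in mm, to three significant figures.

t = 8.58 mm

σ_allow = 854/2.4 = 355.8 MPa.
Required area A = F/σ_allow = 305000/355.8 = 857.1 mm².
t = A/w = 857.1/99.9 = 8.580 mm.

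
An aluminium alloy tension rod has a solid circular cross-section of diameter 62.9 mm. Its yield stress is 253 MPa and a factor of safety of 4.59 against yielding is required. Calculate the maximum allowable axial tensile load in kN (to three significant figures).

σ_allow = 253/4.59 = 55.12 MPa.
A = πd²/4 = π×62.9²/4 = 3107 mm².
F_allow = σ_allow × A = 55.12×3107 = 171300 N.

F_allow = 171 kN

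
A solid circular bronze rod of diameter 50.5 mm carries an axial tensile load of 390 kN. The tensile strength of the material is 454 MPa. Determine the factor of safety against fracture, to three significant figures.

n = 2.33

A = πd²/4 = 2003 mm².
σ = F/A = 390000/2003 = 194.7 MPa.
n = 454/194.7 = 2.332.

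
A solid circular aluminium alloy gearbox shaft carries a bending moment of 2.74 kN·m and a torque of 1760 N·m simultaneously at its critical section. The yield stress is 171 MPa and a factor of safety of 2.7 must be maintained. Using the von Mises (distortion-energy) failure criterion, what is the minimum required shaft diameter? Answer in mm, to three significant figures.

σ_allow = σ_y/n = 171/2.7 = 63.33 MPa.
For a solid shaft σ_b = 32M/(πd³) and τ = 16T/(πd³), so the von Mises stress is σ' = (16/πd³)·√(4M²+3T²).
√(4M²+3T²) = √(4×(2.740×10^6)² + 3×(1.760×10^6)²) = 6.271×10^6 N·mm.
d³ = 16×6.271×10^6/(π×63.33) = 504300 mm³.
d = 79.60 mm.

d = 79.6 mm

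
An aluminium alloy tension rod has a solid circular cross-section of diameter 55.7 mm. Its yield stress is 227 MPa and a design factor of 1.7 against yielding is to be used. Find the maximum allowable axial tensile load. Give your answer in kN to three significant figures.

σ_allow = 227/1.7 = 133.5 MPa.
A = πd²/4 = π×55.7²/4 = 2437 mm².
F_allow = σ_allow × A = 133.5×2437 = 325400 N.

F_allow = 325 kN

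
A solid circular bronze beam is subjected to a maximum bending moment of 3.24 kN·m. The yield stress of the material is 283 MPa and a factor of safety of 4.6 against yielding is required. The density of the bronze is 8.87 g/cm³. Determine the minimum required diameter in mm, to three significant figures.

d = 81.3 mm

σ_allow = 283/4.6 = 61.52 MPa.
For a solid circular section σ = 32M/(πd³), so d³ = 32M/(π σ_allow) = 32×3240000/(π×61.52) = 536400 mm³.
d = 81.25 mm.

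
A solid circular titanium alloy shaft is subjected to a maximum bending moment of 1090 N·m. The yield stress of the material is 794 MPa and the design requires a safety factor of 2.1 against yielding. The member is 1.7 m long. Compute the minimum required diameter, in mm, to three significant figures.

d = 30.9 mm

σ_allow = 794/2.1 = 378.1 MPa.
For a solid circular section σ = 32M/(πd³), so d³ = 32M/(π σ_allow) = 32×1090000/(π×378.1) = 29360 mm³.
d = 30.85 mm.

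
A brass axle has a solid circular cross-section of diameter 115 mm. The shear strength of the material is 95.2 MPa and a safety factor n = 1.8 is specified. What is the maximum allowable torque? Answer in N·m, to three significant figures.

T_allow = 15800 N·m

τ_allow = 95.2/1.8 = 52.89 MPa.
For a solid shaft T_allow = τ_allow·πd³/16; πd³/16 = π×115³/16 = 298600 mm³.
T_allow = 52.89×298600 = 1.579×10^7 N·mm = 15790 N·m.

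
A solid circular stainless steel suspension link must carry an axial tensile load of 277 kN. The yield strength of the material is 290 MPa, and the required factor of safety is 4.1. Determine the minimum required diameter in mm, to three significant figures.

d = 70.6 mm

Allowable stress σ_allow = 290/4.1 = 70.73 MPa.
Required area A = F/σ_allow = 277000/70.73 = 3916 mm².
A = πd²/4 → d = √(4A/π) = 70.61 mm.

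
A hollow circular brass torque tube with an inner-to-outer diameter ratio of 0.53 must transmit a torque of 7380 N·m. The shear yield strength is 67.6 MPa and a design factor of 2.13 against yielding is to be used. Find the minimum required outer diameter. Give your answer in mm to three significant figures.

τ_allow = 67.6/2.13 = 31.74 MPa.
For a hollow shaft τ = 16T/[πd_o³(1−k⁴)] with k = 0.53, so 1−k⁴ = 0.9211.
d_o³ = 16T/[π τ_allow (1−k⁴)] = 16×7380000/(π×31.74×0.9211) = 1.286×10^6 mm³.
d_o = 108.7 mm.

d_o = 109 mm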